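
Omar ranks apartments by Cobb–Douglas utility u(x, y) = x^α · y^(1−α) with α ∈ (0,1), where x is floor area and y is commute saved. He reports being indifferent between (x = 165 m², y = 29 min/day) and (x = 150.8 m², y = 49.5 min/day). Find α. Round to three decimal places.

α ≈ 0.856

Set the two utilities equal: 165^α·29^(1−α) = 150.8^α·49.5^(1−α).
Taking logs: α·ln 165 + (1−α)·ln 29 = α·ln 150.8 + (1−α)·ln 49.5, i.e. α·0.089991 = (1−α)·0.534677.
Thus α·(0.624668) = 0.534677, so α = 0.534677/0.624668 ≈ 0.856.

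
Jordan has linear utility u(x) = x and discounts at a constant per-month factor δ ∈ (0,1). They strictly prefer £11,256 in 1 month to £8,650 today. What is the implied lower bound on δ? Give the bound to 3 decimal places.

Under u(x) = x this choice says 8650 < δ·11256.
Dividing through by 11256 gives δ > 0.76848.

δ > 0.768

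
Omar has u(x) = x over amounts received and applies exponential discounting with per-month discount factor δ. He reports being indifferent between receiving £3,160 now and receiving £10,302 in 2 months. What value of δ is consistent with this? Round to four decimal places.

Equating discounted utilities: u(3160) = δ^2·u(10302) ⇒ δ^2 = u(3160)/u(10302).
With u(x) = x: δ^2 = 3160/10302 = 0.30674.
So δ = 0.30674^(1/2) ≈ 0.5538.

δ ≈ 0.5538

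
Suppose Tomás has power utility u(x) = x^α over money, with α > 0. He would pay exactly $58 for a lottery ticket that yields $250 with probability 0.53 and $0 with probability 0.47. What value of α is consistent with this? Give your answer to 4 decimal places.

α ≈ 0.4345

The lottery's expected utility is 0.53·u(250) + 0.47·u(0) = 0.53·250^α (since u(0) = 0 for α > 0).
Equating: 58^α = 0.53·250^α, i.e. 0.2320^α = 0.53.
α = ln(0.53) / ln(58/250) = -0.6348783/-1.4610179 ≈ 0.4345.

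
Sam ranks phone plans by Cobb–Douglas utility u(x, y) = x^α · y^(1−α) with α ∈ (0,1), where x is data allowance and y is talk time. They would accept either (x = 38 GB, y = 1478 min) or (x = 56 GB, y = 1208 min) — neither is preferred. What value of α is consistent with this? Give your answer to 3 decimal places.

Indifference: 38^α · 1478^(1−α) = 56^α · 1208^(1−α).
(38/56)^α = (1208/1478)^(1−α); take logs: α·ln(38/56) = (1−α)·ln(1208/1478), i.e. α·-0.387766 = (1−α)·-0.201724.
Thus α·(-0.589490) = -0.201724, so α = -0.201724/-0.589490 ≈ 0.342.

α ≈ 0.342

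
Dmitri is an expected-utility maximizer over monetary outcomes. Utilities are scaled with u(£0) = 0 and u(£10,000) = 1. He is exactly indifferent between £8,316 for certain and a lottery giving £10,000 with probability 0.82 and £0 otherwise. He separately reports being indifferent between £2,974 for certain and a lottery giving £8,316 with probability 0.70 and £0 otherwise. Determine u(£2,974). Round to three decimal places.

From the first indifference, u(£8,316) = 0.82·u(£10,000) + 0.18·u(£0) = 0.82·1 + 0.18·0 = 0.82.
Chaining: u(£2,974) = 0.70·0.82 + 0.30·0.00 = 0.5740.

0.574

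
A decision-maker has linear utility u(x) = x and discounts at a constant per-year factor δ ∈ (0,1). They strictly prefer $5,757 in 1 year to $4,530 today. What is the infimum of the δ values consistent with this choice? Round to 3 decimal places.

The preference means 4530 < δ·5757.
Dividing through by 5757 gives δ > 0.78687.

δ > 0.787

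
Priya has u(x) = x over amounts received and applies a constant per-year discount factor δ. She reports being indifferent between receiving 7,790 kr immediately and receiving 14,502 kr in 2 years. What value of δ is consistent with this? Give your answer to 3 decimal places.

Indifference means u(7790) = δ^2 · u(14502), so δ^2 = u(7790)/u(14502).
With u(x) = x: δ^2 = 7790/14502 = 0.53717.
Hence δ = (0.53717)^(1/2) = 0.73292.

δ ≈ 0.733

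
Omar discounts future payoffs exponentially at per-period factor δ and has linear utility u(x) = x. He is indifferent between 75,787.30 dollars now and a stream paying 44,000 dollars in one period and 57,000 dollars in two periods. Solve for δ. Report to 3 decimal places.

δ ≈ 0.830

Present value of the stream is 44000·δ + 57000·δ². Indifference gives 44000δ + 57000δ² = 75787.30.
So 57000δ² + 44000δ − 75787.30 = 0.
By the quadratic formula (taking the positive root), δ = (−44000 + √19215504400.00) / 114000 ≈ 0.830.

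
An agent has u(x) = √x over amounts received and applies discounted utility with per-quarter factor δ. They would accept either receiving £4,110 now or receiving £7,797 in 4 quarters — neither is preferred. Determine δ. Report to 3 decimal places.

δ ≈ 0.923

Indifference means u(4110) = δ^4 · u(7797), so δ^4 = u(4110)/u(7797).
Since u(x) = √x, δ^4 = √(4110/7797) = 0.72603.
So δ = 0.72603^(1/4) ≈ 0.923.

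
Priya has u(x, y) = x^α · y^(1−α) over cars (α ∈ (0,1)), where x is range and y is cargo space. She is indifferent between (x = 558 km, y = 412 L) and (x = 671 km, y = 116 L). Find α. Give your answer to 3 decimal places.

α ≈ 0.873

Indifference: 558^α · 412^(1−α) = 671^α · 116^(1−α).
Rearrange to (558/671)^α = (116/412)^(1−α) and take logs: α·-0.184410 = (1−α)·-1.267433.
With A = -0.184410 and B = -1.267433: α·A = (1−α)·B, so α = B/(A+B) = -1.267433/-1.451843 ≈ 0.873.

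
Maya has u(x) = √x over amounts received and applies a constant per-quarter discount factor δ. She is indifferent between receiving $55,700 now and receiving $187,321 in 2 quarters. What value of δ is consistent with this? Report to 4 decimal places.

δ ≈ 0.7384

The payoff in 2 quarters is discounted by δ^2, so u(55700) = δ^2·u(187321) and δ^2 = u(55700)/u(187321).
With u(x) = √x: δ^2 = √55700/√187321 = √(55700/187321) = 0.54530.
Taking the square root: δ = 0.54530^(1/2) ≈ 0.7384.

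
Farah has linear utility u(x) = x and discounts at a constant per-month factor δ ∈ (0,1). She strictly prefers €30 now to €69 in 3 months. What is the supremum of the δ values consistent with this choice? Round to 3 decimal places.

Under u(x) = x this choice says 30 > δ^3·69.
Dividing by 69: δ^3 < 0.43478. Both sides are positive, so the cube root keeps the direction.
δ < 0.43478^(1/3) = 0.758.

δ < 0.758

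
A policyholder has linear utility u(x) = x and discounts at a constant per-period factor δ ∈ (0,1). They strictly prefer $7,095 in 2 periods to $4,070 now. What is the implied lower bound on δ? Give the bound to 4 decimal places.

δ > 0.7574

Comparing present values: 4070 < δ^2·7095.
Hence δ^2 > 4070/7095 = 0.57364, and x ↦ x^(1/2) is increasing on (0,∞).
δ > (4070/7095)^(1/2) ≈ 0.7574.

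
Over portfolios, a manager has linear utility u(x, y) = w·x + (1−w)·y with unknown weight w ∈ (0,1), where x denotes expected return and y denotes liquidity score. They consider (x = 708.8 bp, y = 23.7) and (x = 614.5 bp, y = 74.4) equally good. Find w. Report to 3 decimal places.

w = 0.350

Equating utilities: w·708.8 + (1−w)·23.7 = w·614.5 + (1−w)·74.4.
Collecting terms: w·94.3 = (1−w)·50.7.
The marginal rate of substitution is 50.7/94.3, so w = 50.7/(94.3+50.7) = 0.350.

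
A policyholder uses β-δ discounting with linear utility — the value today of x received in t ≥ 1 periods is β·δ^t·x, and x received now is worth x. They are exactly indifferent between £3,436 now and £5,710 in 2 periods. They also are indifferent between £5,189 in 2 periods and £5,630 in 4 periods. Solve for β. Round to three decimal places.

β ≈ 0.653

From the later pair, β·δ^2·5189 = β·δ^4·5630; dividing through, δ^2 = 5189/5630 = 0.92167, so δ = 0.96004.
The first indifference: 3436 = β·δ^2·5710, so β = 3436/(δ^2·5710) = 3436/(0.92167·5710) ≈ 0.653.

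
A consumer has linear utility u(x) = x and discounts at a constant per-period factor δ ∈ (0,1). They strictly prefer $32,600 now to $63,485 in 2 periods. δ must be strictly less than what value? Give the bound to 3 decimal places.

δ < 0.717

Under u(x) = x this choice says 32600 > δ^2·63485.
So δ^2 < 32600/63485 = 0.51351; taking the square root of both positive sides preserves the inequality.
δ < (32600/63485)^(1/2) ≈ 0.717.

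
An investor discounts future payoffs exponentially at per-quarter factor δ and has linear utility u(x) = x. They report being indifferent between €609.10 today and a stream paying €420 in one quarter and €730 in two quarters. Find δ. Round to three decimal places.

Equating present values: 609.10 = 420δ + 730δ².
So 730δ² + 420δ − 609.10 = 0.
By the quadratic formula (taking the positive root), δ = (−420 + √1954972.00) / 1460 ≈ 0.670.

δ ≈ 0.670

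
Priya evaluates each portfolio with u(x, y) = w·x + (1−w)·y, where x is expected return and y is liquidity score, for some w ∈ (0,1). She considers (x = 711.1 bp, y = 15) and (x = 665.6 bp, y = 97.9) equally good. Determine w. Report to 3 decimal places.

Indifference: w·711.1 + (1−w)·15 = w·665.6 + (1−w)·97.9.
Collecting terms: w·45.5 = (1−w)·82.9.
So w/(1−w) = 82.9/45.5 = 1.8220, giving w = 82.9/(45.5+82.9) = 0.646.

w = 0.646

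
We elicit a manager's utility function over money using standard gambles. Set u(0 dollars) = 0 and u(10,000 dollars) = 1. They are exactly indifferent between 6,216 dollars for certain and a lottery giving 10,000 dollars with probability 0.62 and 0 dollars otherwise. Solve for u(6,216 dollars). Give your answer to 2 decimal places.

0.62

The indifference gives u(6,216 dollars) = 0.62·u(10,000 dollars) + 0.38·u(0 dollars) = 0.62·1 + 0.38·0 = 0.62.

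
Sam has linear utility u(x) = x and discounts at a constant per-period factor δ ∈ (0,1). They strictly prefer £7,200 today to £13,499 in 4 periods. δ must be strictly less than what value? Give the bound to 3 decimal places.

δ < 0.855

Comparing present values: 7200 > δ^4·13499.
Dividing by 13499: δ^4 < 0.53337. Both sides are positive, so the 4th root keeps the direction.
δ < 0.53337^(1/4) = 0.855.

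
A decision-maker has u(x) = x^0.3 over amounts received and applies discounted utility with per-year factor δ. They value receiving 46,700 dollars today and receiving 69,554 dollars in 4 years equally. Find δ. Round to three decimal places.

Indifference means u(46700) = δ^4 · u(69554), so δ^4 = u(46700)/u(69554).
Since u(x) = x^0.3, δ^4 = (46700/69554)^0.3 = 0.67142^0.3 = 0.88736.
Taking the 4th root: δ = 0.88736^(1/4) ≈ 0.971.

δ ≈ 0.971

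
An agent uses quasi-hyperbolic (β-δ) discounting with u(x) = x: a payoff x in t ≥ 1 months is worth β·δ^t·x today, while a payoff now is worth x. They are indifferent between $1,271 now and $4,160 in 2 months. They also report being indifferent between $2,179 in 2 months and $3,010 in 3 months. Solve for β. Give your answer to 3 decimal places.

Both payoffs in the second observation are in the future, so β drops out: δ^2·2179 = δ^3·3010 ⇒ δ = 2179/3010 = 0.72392.
The first indifference: 1271 = β·δ^2·4160, so β = 1271/(δ^2·4160) = 1271/(0.52406·4160) ≈ 0.583.

β ≈ 0.583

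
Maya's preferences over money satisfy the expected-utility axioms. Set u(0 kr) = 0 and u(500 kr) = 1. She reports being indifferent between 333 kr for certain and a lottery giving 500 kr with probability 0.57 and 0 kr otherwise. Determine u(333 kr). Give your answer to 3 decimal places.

u(333 kr) equals the lottery's expected utility: 0.57·1 + 0.43·0 = 0.57.

0.570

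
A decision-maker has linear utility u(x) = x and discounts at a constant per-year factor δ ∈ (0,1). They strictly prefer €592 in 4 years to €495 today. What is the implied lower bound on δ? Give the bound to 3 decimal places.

δ > 0.956

The preference means 495 < δ^4·592.
Dividing by 592: δ^4 > 0.83615. Both sides are positive, so the 4th root keeps the direction.
δ > (495/592)^(1/4) ≈ 0.956.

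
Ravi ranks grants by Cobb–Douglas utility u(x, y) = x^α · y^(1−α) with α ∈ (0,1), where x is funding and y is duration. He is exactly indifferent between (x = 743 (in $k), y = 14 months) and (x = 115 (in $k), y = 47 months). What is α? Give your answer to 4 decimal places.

α ≈ 0.3936

Indifference: 743^α · 14^(1−α) = 115^α · 47^(1−α).
(743/115)^α = (47/14)^(1−α); take logs: α·ln(743/115) = (1−α)·ln(47/14), i.e. α·1.8657639 = (1−α)·1.2110903.
Thus α·(3.0768542) = 1.2110903, so α = 1.2110903/3.0768542 ≈ 0.3936.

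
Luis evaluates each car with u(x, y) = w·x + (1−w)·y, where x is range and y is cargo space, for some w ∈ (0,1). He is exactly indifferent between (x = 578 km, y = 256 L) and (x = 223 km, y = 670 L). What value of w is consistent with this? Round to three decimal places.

u(578,256) = u(223,670) means w·578 + (1−w)·256 = w·223 + (1−w)·670.
Rearranging, 355·w − 414·(1−w) = 0.
So w/(1−w) = 414/355 = 1.1662, giving w = 414/(355+414) = 0.538.

w = 0.538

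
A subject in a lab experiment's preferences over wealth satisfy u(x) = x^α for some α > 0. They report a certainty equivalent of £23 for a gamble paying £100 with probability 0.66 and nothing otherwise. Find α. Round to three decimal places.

α ≈ 0.283

EU(lottery) = 0.66·100^α + 0.34·0 = 0.66·100^α.
Indifference: 23^α = 0.66·100^α, so (23/100)^α = 0.66.
Taking logs: α·ln(23/100) = ln(0.66), so α = -0.415515 / -1.469676 ≈ 0.283.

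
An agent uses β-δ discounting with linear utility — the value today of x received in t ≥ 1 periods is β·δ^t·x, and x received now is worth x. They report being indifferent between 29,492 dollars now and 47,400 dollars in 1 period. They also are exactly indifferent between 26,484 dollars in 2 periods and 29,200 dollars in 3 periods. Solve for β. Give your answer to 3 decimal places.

β ≈ 0.686

The second indifference involves only future payoffs, so β cancels: β·δ^2·26484 = β·δ^3·29200, giving δ = 26484/29200 = 0.90699.
Now use the now-vs-future pair: 29492 = β·δ·47400 gives β = 29492/(0.90699·47400) ≈ 0.686.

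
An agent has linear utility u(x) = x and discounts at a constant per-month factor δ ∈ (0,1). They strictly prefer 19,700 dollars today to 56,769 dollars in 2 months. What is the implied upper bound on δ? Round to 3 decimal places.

δ < 0.589

The preference means 19700 > δ^2·56769.
So δ^2 < 19700/56769 = 0.34702; taking the square root of both positive sides preserves the inequality.
δ < (19700/56769)^(1/2) ≈ 0.589.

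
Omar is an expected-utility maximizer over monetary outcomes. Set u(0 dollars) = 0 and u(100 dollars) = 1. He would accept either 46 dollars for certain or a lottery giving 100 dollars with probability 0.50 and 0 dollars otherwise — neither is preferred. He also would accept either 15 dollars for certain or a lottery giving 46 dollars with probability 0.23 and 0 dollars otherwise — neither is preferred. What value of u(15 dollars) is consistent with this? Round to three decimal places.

From the first indifference, u(46 dollars) = 0.50·u(100 dollars) + 0.50·u(0 dollars) = 0.50·1 + 0.50·0 = 0.50.
The second indifference gives u(15 dollars) = 0.23·u(46 dollars) + 0.77·u(0 dollars) = 0.23·0.50 + 0.77·0.00 = 0.1150.

0.115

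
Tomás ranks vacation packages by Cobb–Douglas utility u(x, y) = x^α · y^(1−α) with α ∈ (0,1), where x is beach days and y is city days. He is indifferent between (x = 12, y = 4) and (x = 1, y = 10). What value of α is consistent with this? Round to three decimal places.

Set the two utilities equal: 12^α·4^(1−α) = 1^α·10^(1−α).
Taking logs: α·ln 12 + (1−α)·ln 4 = α·ln 1 + (1−α)·ln 10, i.e. α·2.484907 = (1−α)·0.916291.
So α/(1−α) = (0.916291)/(2.484907) = 0.368743, and α = 0.368743/1.368743 ≈ 0.269.

α ≈ 0.269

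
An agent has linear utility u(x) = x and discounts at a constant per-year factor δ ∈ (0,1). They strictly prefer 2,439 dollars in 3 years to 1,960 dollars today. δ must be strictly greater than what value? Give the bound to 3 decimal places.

Under u(x) = x this choice says 1960 < δ^3·2439.
Hence δ^3 > 1960/2439 = 0.80361, and x ↦ x^(1/3) is increasing on (0,∞).
δ > 0.80361^(1/3) = 0.930.

δ > 0.930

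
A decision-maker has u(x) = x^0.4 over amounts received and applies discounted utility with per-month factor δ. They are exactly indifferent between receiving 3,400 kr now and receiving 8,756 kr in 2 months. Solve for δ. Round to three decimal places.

Indifference means u(3400) = δ^2 · u(8756), so δ^2 = u(3400)/u(8756).
Since u(x) = x^0.4, δ^2 = (3400/8756)^0.4 = 0.38831^0.4 = 0.68497.
Taking the square root: δ = 0.68497^(1/2) ≈ 0.828.

δ ≈ 0.828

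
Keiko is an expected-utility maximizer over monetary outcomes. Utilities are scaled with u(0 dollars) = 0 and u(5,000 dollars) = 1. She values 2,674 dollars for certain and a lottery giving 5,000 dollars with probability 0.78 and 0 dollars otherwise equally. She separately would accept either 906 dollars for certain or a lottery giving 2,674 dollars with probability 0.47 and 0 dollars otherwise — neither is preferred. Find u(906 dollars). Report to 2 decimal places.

0.37

From the first indifference, u(2,674 dollars) = 0.78·u(5,000 dollars) + 0.22·u(0 dollars) = 0.78·1 + 0.22·0 = 0.78.
The second indifference gives u(906 dollars) = 0.47·u(2,674 dollars) + 0.53·u(0 dollars) = 0.47·0.78 + 0.53·0.00 = 0.3666.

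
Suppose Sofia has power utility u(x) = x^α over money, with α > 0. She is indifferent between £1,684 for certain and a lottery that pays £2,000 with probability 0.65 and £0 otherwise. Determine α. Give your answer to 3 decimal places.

EU(lottery) = 0.65·2000^α + 0.35·0 = 0.65·2000^α.
Equating: 1684^α = 0.65·2000^α, i.e. 0.8420^α = 0.65.
Take logs: α = ln 0.65 / ln(1684/2000) ≈ 2.50491.

α ≈ 2.505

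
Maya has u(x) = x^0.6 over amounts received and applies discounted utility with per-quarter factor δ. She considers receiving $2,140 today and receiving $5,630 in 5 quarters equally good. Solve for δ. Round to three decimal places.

δ ≈ 0.890

Indifference means u(2140) = δ^5 · u(5630), so δ^5 = u(2140)/u(5630).
With u(x) = x^0.6: δ^5 = 2140^0.6/5630^0.6 = (2140/5630)^0.6 = 0.55968.
Hence δ = (0.55968)^(1/5) = 0.89041.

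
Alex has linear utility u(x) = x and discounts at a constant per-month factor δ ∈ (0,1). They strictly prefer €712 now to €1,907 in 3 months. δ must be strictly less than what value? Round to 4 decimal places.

The preference means 712 > δ^3·1907.
Dividing by 1907: δ^3 < 0.37336. Both sides are positive, so the cube root keeps the direction.
δ < (712/1907)^(1/3) ≈ 0.7201.

δ < 0.7201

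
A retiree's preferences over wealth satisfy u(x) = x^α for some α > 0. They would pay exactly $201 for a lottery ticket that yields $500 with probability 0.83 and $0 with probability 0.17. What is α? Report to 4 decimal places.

α ≈ 0.2045

Since u(0) = 0, the lottery's EU is 0.83·500^α.
Indifference: 201^α = 0.83·500^α, so (201/500)^α = 0.83.
Taking logs: α·ln(201/500) = ln(0.83), so α = -0.1863296 / -0.9113032 ≈ 0.2045.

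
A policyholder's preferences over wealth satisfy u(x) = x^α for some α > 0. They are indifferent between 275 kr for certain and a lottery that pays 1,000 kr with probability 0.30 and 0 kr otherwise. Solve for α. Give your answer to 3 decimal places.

Since u(0) = 0, the lottery's EU is 0.30·1000^α.
Indifference: 275^α = 0.30·1000^α, so (275/1000)^α = 0.30.
Take logs: α = ln 0.30 / ln(275/1000) ≈ 0.93260.

α ≈ 0.933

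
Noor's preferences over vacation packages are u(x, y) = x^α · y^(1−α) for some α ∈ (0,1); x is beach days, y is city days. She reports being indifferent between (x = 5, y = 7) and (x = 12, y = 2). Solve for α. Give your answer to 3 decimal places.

α ≈ 0.589

The Cobb–Douglas utilities coincide, so 5^α·7^(1−α) = 12^α·2^(1−α).
(5/12)^α = (2/7)^(1−α); take logs: α·ln(5/12) = (1−α)·ln(2/7), i.e. α·-0.875469 = (1−α)·-1.252763.
With A = -0.875469 and B = -1.252763: α·A = (1−α)·B, so α = B/(A+B) = -1.252763/-2.128232 ≈ 0.589.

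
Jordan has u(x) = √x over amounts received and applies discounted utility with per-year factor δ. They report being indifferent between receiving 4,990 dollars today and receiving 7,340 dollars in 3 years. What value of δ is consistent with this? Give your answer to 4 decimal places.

δ ≈ 0.9377

The payoff in 3 years is discounted by δ^3, so u(4990) = δ^3·u(7340) and δ^3 = u(4990)/u(7340).
With u(x) = √x: δ^3 = √4990/√7340 = √(4990/7340) = 0.82452.
Hence δ = (0.82452)^(1/3) = 0.937708.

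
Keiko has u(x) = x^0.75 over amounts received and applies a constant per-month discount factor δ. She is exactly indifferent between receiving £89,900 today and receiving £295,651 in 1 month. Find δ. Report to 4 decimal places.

δ ≈ 0.4095

Indifference means u(89900) = δ · u(295651), so δ = u(89900)/u(295651).
With u(x) = x^0.75: δ = 89900^0.75/295651^0.75 = (89900/295651)^0.75 = 0.40948.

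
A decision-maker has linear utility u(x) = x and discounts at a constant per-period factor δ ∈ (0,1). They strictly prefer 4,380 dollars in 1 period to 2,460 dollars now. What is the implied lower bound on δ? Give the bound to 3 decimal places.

The preference means 2460 < δ·4380.
So δ > 2460/4380 = 0.56164.

δ > 0.562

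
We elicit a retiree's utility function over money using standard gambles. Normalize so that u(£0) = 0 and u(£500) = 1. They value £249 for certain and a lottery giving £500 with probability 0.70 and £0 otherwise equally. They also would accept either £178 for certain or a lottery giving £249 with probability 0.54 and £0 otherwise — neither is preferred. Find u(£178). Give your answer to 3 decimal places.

0.378

First, u(£249) = 0.70·u(£500) + 0.30·u(£0) = 0.70.
The second indifference gives u(£178) = 0.54·u(£249) + 0.46·u(£0) = 0.54·0.70 + 0.46·0.00 = 0.3780.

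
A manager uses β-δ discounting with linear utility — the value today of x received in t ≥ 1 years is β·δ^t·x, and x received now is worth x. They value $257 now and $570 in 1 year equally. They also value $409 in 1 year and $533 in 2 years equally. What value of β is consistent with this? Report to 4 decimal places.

Both payoffs in the second observation are in the future, so β drops out: δ^1·409 = δ^2·533 ⇒ δ = 409/533 = 0.76735.
Substituting δ into 257 = β·δ·570: β = 257/(437.392) ≈ 0.5876.

β ≈ 0.5876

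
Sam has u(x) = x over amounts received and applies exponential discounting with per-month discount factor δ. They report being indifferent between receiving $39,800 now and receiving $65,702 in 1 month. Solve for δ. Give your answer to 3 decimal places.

The payoff in 1 month is discounted by δ, so u(39800) = δ·u(65702) and δ = u(39800)/u(65702).
With u(x) = x: δ = 39800/65702 = 0.60577.

δ ≈ 0.606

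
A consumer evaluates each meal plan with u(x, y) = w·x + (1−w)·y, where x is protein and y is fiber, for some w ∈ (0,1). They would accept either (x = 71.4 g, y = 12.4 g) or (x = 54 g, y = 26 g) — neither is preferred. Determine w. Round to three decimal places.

Equating utilities: w·71.4 + (1−w)·12.4 = w·54 + (1−w)·26.
Collecting terms: w·17.4 = (1−w)·13.6.
The marginal rate of substitution is 13.6/17.4, so w = 13.6/(17.4+13.6) = 0.439.

w = 0.439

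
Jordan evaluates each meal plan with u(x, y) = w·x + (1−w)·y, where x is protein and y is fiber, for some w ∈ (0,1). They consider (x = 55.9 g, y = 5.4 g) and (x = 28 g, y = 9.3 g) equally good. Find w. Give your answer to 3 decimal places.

Indifference: w·55.9 + (1−w)·5.4 = w·28 + (1−w)·9.3.
Rearranging, 27.9·w − 3.9·(1−w) = 0.
Hence w = 3.9/(27.9+3.9) = 3.9/31.8 = 0.123.

w = 0.123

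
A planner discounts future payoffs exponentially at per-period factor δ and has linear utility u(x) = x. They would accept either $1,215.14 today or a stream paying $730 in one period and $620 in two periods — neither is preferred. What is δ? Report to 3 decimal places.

δ ≈ 0.930

Equating present values: 1215.14 = 730δ + 620δ².
So 620δ² + 730δ − 1215.14 = 0.
By the quadratic formula (taking the positive root), δ = (−730 + √3546447.20) / 1240 ≈ 0.930.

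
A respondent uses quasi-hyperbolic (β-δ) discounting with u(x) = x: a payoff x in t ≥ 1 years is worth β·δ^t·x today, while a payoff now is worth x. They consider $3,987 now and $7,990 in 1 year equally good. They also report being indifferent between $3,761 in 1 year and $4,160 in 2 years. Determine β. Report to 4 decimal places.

β ≈ 0.5519

The second indifference involves only future payoffs, so β cancels: β·δ^1·3761 = β·δ^2·4160, giving δ = 3761/4160 = 0.90409.
Now use the now-vs-future pair: 3987 = β·δ·7990 gives β = 3987/(0.90409·7990) ≈ 0.5519.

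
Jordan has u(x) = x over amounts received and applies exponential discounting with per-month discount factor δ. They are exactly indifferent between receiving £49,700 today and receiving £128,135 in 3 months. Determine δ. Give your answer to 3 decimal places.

The payoff in 3 months is discounted by δ^3, so u(49700) = δ^3·u(128135) and δ^3 = u(49700)/u(128135).
With u(x) = x: δ^3 = 49700/128135 = 0.38787.
So δ = 0.38787^(1/3) ≈ 0.729.

δ ≈ 0.729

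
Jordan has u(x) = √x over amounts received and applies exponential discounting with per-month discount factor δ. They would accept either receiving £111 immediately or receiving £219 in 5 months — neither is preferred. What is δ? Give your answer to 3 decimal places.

The payoff in 5 months is discounted by δ^5, so u(111) = δ^5·u(219) and δ^5 = u(111)/u(219).
With u(x) = √x: δ^5 = √111/√219 = √(111/219) = 0.71193.
Hence δ = (0.71193)^(1/5) = 0.93430.

δ ≈ 0.934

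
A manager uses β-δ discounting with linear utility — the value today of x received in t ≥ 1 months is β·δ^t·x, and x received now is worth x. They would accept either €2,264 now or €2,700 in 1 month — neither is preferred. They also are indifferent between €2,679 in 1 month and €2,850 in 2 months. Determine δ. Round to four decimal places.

The second indifference involves only future payoffs, so β cancels: β·δ^1·2679 = β·δ^2·2850, giving δ = 2679/2850 = 0.94000.

δ ≈ 0.9400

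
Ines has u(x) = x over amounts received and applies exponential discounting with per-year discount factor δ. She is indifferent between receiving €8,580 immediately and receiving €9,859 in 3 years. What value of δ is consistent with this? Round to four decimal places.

δ ≈ 0.9547

Equating discounted utilities: u(8580) = δ^3·u(9859) ⇒ δ^3 = u(8580)/u(9859).
With u(x) = x: δ^3 = 8580/9859 = 0.87027.
Taking the cube root: δ = 0.87027^(1/3) ≈ 0.9547.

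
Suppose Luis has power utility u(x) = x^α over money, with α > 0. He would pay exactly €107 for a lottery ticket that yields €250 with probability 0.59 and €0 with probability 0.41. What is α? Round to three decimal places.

α ≈ 0.622

EU(lottery) = 0.59·250^α + 0.41·0 = 0.59·250^α.
Setting u(107) equal to that: 107^α = 0.59·250^α ⇒ (107/250)^α = 0.59.
α = ln(0.59) / ln(107/250) = -0.527633/-0.848632 ≈ 0.622.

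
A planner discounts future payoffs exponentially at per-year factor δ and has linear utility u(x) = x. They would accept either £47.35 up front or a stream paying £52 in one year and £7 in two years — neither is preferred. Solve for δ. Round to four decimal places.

δ ≈ 0.8201

Equating present values: 47.35 = 52δ + 7δ².
That is, 7δ² + 52δ − 47.35 = 0, a quadratic in δ.
By the quadratic formula (taking the positive root), δ = (−52 + √4029.80) / 14 ≈ 0.8201.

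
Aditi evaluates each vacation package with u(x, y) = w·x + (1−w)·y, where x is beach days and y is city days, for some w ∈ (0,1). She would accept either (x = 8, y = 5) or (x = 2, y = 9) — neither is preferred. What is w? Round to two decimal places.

Equating utilities: w·8 + (1−w)·5 = w·2 + (1−w)·9.
w·(8−2) = (1−w)·(9−5), i.e. w·6 = (1−w)·4.
Hence w = 4/(6+4) = 4/10 = 0.40.

w = 0.40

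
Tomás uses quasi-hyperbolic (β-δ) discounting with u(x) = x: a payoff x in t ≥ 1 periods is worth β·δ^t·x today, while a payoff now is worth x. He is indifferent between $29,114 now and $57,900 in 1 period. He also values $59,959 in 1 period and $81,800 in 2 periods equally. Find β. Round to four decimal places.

β ≈ 0.6860

Both payoffs in the second observation are in the future, so β drops out: δ^1·59959 = δ^2·81800 ⇒ δ = 59959/81800 = 0.73300.
The first indifference: 29114 = β·δ·57900, so β = 29114/(δ·57900) = 29114/(0.73300·57900) ≈ 0.6860.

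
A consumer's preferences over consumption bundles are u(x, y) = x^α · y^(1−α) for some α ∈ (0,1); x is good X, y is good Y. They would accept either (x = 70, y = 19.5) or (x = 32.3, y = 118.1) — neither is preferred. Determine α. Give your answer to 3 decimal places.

Indifference: 70^α · 19.5^(1−α) = 32.3^α · 118.1^(1−α).
Taking logs: α·ln 70 + (1−α)·ln 19.5 = α·ln 32.3 + (1−α)·ln 118.1, i.e. α·0.773428 = (1−α)·1.801117.
So α/(1−α) = (1.801117)/(0.773428) = 2.328746, and α = 2.328746/3.328746 ≈ 0.700.

α ≈ 0.700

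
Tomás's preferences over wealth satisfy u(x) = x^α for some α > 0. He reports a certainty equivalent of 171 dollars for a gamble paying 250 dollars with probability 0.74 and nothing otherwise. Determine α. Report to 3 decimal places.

The lottery's expected utility is 0.74·u(250) + 0.26·u(0) = 0.74·250^α (since u(0) = 0 for α > 0).
Indifference: 171^α = 0.74·250^α, so (171/250)^α = 0.74.
Taking logs: α·ln(171/250) = ln(0.74), so α = -0.301105 / -0.379797 ≈ 0.793.

α ≈ 0.793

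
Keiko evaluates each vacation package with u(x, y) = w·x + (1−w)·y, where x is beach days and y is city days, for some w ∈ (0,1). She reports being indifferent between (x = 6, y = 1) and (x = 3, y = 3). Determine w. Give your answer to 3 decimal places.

Equating utilities: w·6 + (1−w)·1 = w·3 + (1−w)·3.
Collecting terms: w·3 = (1−w)·2.
So w/(1−w) = 2/3 = 0.6667, giving w = 2/(3+2) = 0.400.

w = 0.400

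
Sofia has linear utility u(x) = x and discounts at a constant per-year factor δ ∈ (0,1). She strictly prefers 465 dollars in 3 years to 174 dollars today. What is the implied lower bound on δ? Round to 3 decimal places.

Under u(x) = x this choice says 174 < δ^3·465.
So δ^3 > 174/465 = 0.37419; taking the cube root of both positive sides preserves the inequality.
δ > 0.37419^(1/3) = 0.721.

δ > 0.721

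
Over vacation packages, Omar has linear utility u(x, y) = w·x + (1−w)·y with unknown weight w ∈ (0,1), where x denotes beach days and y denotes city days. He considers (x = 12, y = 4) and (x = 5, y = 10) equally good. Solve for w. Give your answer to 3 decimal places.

w = 0.462

Indifference: w·12 + (1−w)·4 = w·5 + (1−w)·10.
Rearranging, 7·w − 6·(1−w) = 0.
Hence w = 6/(7+6) = 6/13 = 0.462.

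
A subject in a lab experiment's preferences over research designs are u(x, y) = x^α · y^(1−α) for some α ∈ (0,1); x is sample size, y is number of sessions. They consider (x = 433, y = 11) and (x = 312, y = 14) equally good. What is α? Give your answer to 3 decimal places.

α ≈ 0.424

The Cobb–Douglas utilities coincide, so 433^α·11^(1−α) = 312^α·14^(1−α).
Taking logs: α·ln 433 + (1−α)·ln 11 = α·ln 312 + (1−α)·ln 14, i.e. α·0.327735 = (1−α)·0.241162.
With A = 0.327735 and B = 0.241162: α·A = (1−α)·B, so α = B/(A+B) = 0.241162/0.568897 ≈ 0.424.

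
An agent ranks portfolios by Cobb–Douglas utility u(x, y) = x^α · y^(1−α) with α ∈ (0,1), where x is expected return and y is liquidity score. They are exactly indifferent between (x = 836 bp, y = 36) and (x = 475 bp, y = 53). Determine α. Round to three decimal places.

α ≈ 0.406

Set the two utilities equal: 836^α·36^(1−α) = 475^α·53^(1−α).
Taking logs: α·ln 836 + (1−α)·ln 36 = α·ln 475 + (1−α)·ln 53, i.e. α·0.565314 = (1−α)·0.386773.
So α/(1−α) = (0.386773)/(0.565314) = 0.684174, and α = 0.684174/1.684174 ≈ 0.406.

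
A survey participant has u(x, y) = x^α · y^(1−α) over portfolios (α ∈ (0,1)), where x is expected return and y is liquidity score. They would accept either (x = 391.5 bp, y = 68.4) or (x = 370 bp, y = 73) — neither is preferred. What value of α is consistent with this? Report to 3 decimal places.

Indifference: 391.5^α · 68.4^(1−α) = 370^α · 73^(1−α).
Rearrange to (391.5/370)^α = (73/68.4)^(1−α) and take logs: α·0.056483 = (1−α)·0.065087.
So α/(1−α) = (0.065087)/(0.056483) = 1.152329, and α = 1.152329/2.152329 ≈ 0.535.

α ≈ 0.535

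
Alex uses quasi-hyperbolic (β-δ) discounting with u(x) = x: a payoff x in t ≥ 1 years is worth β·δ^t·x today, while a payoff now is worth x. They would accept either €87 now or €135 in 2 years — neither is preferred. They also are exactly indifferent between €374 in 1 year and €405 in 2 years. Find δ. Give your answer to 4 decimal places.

δ ≈ 0.9235

From the later pair, β·δ^1·374 = β·δ^2·405; dividing through, δ = 374/405 = 0.92346.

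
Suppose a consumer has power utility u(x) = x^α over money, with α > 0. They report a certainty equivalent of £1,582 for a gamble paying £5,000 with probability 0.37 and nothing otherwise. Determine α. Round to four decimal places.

α ≈ 0.8640

The lottery's expected utility is 0.37·u(5000) + 0.63·u(0) = 0.37·5000^α (since u(0) = 0 for α > 0).
Equating: 1582^α = 0.37·5000^α, i.e. 0.3164^α = 0.37.
Taking logs: α·ln(1582/5000) = ln(0.37), so α = -0.9942523 / -1.1507480 ≈ 0.8640.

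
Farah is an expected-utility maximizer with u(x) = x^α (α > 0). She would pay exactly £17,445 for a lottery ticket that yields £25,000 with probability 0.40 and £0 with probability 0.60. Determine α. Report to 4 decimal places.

The lottery's expected utility is 0.40·u(25000) + 0.60·u(0) = 0.40·25000^α (since u(0) = 0 for α > 0).
Equating: 17445^α = 0.40·25000^α, i.e. 0.6978^α = 0.40.
α = ln(0.40) / ln(17445/25000) = -0.9162907/-0.3598228 ≈ 2.5465.

α ≈ 2.5465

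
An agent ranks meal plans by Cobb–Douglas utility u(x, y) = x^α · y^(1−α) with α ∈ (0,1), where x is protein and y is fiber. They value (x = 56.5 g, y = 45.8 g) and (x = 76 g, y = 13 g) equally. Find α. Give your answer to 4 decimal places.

α ≈ 0.8094

Set the two utilities equal: 56.5^α·45.8^(1−α) = 76^α·13^(1−α).
Taking logs: α·ln 56.5 + (1−α)·ln 45.8 = α·ln 76 + (1−α)·ln 13, i.e. α·-0.2964927 = (1−α)·-1.2593347.
So α/(1−α) = (-1.2593347)/(-0.2964927) = 4.2474391, and α = 4.2474391/5.2474391 ≈ 0.8094.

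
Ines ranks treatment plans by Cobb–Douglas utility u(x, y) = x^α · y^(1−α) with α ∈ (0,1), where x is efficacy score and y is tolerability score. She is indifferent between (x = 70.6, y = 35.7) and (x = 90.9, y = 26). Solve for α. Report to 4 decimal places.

Set the two utilities equal: 70.6^α·35.7^(1−α) = 90.9^α·26^(1−α).
Taking logs: α·ln 70.6 + (1−α)·ln 35.7 = α·ln 90.9 + (1−α)·ln 26, i.e. α·-0.2527299 = (1−α)·-0.3170542.
Thus α·(-0.5697841) = -0.3170542, so α = -0.3170542/-0.5697841 ≈ 0.5564.

α ≈ 0.5564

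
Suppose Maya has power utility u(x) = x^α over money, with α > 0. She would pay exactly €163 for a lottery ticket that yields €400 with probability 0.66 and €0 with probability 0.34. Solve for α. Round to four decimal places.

The lottery's expected utility is 0.66·u(400) + 0.34·u(0) = 0.66·400^α (since u(0) = 0 for α > 0).
Equating: 163^α = 0.66·400^α, i.e. 0.4075^α = 0.66.
α = ln(0.66) / ln(163/400) = -0.4155154/-0.8977143 ≈ 0.4629.

α ≈ 0.4629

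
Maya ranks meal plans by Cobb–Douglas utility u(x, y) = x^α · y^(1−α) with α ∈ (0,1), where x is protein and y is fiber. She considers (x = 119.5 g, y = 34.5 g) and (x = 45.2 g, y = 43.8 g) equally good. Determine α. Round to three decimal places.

α ≈ 0.197

Set the two utilities equal: 119.5^α·34.5^(1−α) = 45.2^α·43.8^(1−α).
(119.5/45.2)^α = (43.8/34.5)^(1−α); take logs: α·ln(119.5/45.2) = (1−α)·ln(43.8/34.5), i.e. α·0.972219 = (1−α)·0.238674.
Thus α·(1.210893) = 0.238674, so α = 0.238674/1.210893 ≈ 0.197.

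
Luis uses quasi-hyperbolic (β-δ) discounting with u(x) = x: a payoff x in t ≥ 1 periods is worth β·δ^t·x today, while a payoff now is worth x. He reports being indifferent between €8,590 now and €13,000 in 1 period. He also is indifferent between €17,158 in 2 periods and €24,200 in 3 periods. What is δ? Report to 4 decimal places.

The second indifference involves only future payoffs, so β cancels: β·δ^2·17158 = β·δ^3·24200, giving δ = 17158/24200 = 0.70901.

δ ≈ 0.7090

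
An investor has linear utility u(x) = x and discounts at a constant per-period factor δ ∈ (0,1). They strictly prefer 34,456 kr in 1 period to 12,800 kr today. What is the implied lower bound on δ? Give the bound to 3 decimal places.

δ > 0.371

Under u(x) = x this choice says 12800 < δ·34456.
So δ > 12800/34456 = 0.37149.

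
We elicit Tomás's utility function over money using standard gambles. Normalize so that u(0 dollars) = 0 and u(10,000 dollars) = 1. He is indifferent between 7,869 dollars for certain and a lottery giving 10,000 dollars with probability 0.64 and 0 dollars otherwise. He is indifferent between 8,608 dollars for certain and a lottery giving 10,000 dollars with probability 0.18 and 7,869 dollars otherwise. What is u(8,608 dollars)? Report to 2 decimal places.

0.70

First, u(7,869 dollars) = 0.64·u(10,000 dollars) + 0.36·u(0 dollars) = 0.64.
The second indifference gives u(8,608 dollars) = 0.18·u(10,000 dollars) + 0.82·u(7,869 dollars) = 0.18·1.00 + 0.82·0.64 = 0.7048.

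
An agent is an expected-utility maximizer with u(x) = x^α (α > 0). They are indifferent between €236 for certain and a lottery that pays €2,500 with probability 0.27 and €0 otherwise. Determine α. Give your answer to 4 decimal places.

α ≈ 0.5548

EU(lottery) = 0.27·2500^α + 0.73·0 = 0.27·2500^α.
Indifference: 236^α = 0.27·2500^α, so (236/2500)^α = 0.27.
Taking logs: α·ln(236/2500) = ln(0.27), so α = -1.3093333 / -2.3602142 ≈ 0.5548.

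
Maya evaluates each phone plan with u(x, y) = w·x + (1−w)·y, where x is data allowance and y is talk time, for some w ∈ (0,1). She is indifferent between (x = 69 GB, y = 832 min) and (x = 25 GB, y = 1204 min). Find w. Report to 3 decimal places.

u(69,832) = u(25,1204) means w·69 + (1−w)·832 = w·25 + (1−w)·1204.
Collecting terms: w·44 = (1−w)·372.
The marginal rate of substitution is 372/44, so w = 372/(44+372) = 0.894.

w = 0.894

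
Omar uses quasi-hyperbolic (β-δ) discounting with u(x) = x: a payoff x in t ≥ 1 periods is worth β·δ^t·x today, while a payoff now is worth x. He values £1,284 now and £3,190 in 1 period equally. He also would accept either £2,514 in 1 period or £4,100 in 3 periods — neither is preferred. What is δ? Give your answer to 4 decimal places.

From the later pair, β·δ^1·2514 = β·δ^3·4100; dividing through, δ^2 = 2514/4100 = 0.61317, so δ = 0.78305.

δ ≈ 0.7831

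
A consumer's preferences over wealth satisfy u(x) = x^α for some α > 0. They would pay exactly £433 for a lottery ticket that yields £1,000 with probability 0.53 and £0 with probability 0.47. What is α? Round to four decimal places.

α ≈ 0.7585

The lottery's expected utility is 0.53·u(1000) + 0.47·u(0) = 0.53·1000^α (since u(0) = 0 for α > 0).
Setting u(433) equal to that: 433^α = 0.53·1000^α ⇒ (433/1000)^α = 0.53.
α = ln(0.53) / ln(433/1000) = -0.6348783/-0.8370176 ≈ 0.7585.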